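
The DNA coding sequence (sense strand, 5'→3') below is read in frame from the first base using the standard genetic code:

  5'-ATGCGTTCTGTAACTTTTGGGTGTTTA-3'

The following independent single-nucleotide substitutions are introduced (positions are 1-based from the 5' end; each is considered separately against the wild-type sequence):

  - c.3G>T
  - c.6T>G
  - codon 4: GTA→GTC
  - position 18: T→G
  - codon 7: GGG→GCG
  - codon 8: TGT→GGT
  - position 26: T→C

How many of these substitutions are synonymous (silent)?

2

Codon 1: ATG (Met) → ATT (Ile) — missense.
Codon 2: CGT (Arg) → CGG (Arg) — synonymous.
Codon 4: GTA (Val) → GTC (Val) — synonymous.
Codon 6: TTT (Phe) → TTG (Leu) — missense.
Codon 7: GGG (Gly) → GCG (Ala) — missense.
Codon 8: TGT (Cys) → GGT (Gly) — missense.
Codon 9: TTA (Leu) → TCA (Ser) — missense.
Synonymous: 2 of 7.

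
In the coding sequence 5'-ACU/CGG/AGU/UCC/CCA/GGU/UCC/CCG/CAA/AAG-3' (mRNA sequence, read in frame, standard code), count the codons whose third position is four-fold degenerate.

7

Codon 1 ACU (Thr): third position 4-fold.
Codon 2 CGG (Arg): third position 4-fold.
Codon 3 AGU (Ser): third position 2-fold.
Codon 4 UCC (Ser): third position 4-fold.
Codon 5 CCA (Pro): third position 4-fold.
Codon 6 GGU (Gly): third position 4-fold.
Codon 7 UCC (Ser): third position 4-fold.
Codon 8 CCG (Pro): third position 4-fold.
Codon 9 CAA (Gln): third position 2-fold.
Codon 10 AAG (Lys): third position 2-fold.
Four-fold degenerate third positions: 7.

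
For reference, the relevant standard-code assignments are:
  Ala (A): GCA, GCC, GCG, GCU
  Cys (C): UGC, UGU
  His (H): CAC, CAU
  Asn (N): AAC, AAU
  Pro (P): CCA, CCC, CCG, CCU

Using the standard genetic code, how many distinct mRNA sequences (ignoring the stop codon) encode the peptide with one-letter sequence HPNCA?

128

His: 2 codons.
Pro: 4 codons.
Asn: 2 codons.
Cys: 2 codons.
Ala: 4 codons.
2 × 4 × 2 × 2 × 4 = 128.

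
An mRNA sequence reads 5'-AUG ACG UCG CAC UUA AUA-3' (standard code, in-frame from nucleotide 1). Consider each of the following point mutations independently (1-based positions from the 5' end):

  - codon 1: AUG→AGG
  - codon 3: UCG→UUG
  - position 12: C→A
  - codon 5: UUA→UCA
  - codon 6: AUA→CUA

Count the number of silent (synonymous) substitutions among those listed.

0

Codon 1: AUG (Met) → AGG (Arg) — missense.
Codon 3: UCG (Ser) → UUG (Leu) — missense.
Codon 4: CAC (His) → CAA (Gln) — missense.
Codon 5: UUA (Leu) → UCA (Ser) — missense.
Codon 6: AUA (Ile) → CUA (Leu) — missense.
Synonymous: 0 of 5.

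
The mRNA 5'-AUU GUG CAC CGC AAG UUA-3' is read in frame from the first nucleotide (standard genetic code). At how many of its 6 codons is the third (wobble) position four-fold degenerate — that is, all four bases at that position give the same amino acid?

2

Codon 1 AUU (Ile): third position 3-fold.
Codon 2 GUG (Val): third position 4-fold.
Codon 3 CAC (His): third position 2-fold.
Codon 4 CGC (Arg): third position 4-fold.
Codon 5 AAG (Lys): third position 2-fold.
Codon 6 UUA (Leu): third position 2-fold.
Four-fold degenerate third positions: 2.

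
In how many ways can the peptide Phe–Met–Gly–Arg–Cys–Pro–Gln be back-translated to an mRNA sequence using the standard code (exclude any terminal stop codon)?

Phe: 2 codons.
Met: 1 codon.
Gly: 4 codons.
Arg: 6 codons.
Cys: 2 codons.
Pro: 4 codons.
Gln: 2 codons.
2 × 1 × 4 × 6 × 2 × 4 × 2 = 768.

768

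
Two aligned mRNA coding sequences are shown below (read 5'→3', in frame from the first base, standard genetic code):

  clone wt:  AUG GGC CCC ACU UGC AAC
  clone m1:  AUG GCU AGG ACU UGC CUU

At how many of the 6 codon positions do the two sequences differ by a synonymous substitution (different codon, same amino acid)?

Codon 1: AUG Met / AUG Met — identical.
Codon 2: GGC Gly / GCU Ala — nonsynonymous.
Codon 3: CCC Pro / AGG Arg — nonsynonymous.
Codon 4: ACU Thr / ACU Thr — identical.
Codon 5: UGC Cys / UGC Cys — identical.
Codon 6: AAC Asn / CUU Leu — nonsynonymous.
Synonymous differences: 0.

0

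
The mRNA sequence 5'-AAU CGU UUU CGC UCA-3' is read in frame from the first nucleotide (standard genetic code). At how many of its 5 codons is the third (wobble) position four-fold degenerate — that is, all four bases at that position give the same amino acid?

Codon 1 AAU (Asn): third position 2-fold.
Codon 2 CGU (Arg): third position 4-fold.
Codon 3 UUU (Phe): third position 2-fold.
Codon 4 CGC (Arg): third position 4-fold.
Codon 5 UCA (Ser): third position 4-fold.
Four-fold degenerate third positions: 3.

3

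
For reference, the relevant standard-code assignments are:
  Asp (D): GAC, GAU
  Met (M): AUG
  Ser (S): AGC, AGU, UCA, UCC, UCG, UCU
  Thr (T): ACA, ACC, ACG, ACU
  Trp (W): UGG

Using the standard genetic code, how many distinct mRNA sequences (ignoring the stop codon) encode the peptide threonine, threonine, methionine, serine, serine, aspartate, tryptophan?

1152

Thr: 4 codons.
Thr: 4 codons.
Met: 1 codon.
Ser: 6 codons.
Ser: 6 codons.
Asp: 2 codons.
Trp: 1 codon.
4 × 4 × 1 × 6 × 6 × 2 × 1 = 1152.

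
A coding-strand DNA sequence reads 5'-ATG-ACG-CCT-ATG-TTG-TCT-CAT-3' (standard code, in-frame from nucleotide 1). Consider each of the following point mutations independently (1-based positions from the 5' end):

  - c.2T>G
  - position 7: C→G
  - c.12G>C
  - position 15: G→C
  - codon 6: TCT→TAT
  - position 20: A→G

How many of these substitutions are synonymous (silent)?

0

Codon 1: ATG (Met) → AGG (Arg) — missense.
Codon 3: CCT (Pro) → GCT (Ala) — missense.
Codon 4: ATG (Met) → ATC (Ile) — missense.
Codon 5: TTG (Leu) → TTC (Phe) — missense.
Codon 6: TCT (Ser) → TAT (Tyr) — missense.
Codon 7: CAT (His) → CGT (Arg) — missense.
Synonymous: 0 of 6.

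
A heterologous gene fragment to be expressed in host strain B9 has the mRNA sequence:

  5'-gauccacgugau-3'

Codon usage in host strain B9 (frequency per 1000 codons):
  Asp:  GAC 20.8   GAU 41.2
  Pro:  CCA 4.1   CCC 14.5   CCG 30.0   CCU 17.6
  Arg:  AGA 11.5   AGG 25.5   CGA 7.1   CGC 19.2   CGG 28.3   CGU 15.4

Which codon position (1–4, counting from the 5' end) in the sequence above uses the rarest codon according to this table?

2

Codon 1 GAU (Asp): 41.2 per 1000.
Codon 2 CCA (Pro): 4.1 per 1000.
Codon 3 CGU (Arg): 15.4 per 1000.
Codon 4 GAU (Asp): 41.2 per 1000.
Lowest frequency is 4.1 at codon 2.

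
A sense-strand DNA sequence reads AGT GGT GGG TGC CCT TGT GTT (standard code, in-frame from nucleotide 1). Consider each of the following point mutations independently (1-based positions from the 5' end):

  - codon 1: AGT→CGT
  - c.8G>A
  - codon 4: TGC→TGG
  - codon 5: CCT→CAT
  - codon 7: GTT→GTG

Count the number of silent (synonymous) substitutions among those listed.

1

Codon 1: AGT (Ser) → CGT (Arg) — missense.
Codon 3: GGG (Gly) → GAG (Glu) — missense.
Codon 4: TGC (Cys) → TGG (Trp) — missense.
Codon 5: CCT (Pro) → CAT (His) — missense.
Codon 7: GTT (Val) → GTG (Val) — synonymous.
Synonymous: 1 of 5.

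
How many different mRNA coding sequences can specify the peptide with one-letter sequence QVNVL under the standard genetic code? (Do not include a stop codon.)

384

Gln: 2 codons.
Val: 4 codons.
Asn: 2 codons.
Val: 4 codons.
Leu: 6 codons.
2 × 4 × 2 × 4 × 6 = 384.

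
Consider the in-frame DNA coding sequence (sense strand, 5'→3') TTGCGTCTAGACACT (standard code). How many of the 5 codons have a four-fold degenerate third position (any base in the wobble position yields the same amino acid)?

3

Codon 1 TTG (Leu): third position 2-fold.
Codon 2 CGT (Arg): third position 4-fold.
Codon 3 CTA (Leu): third position 4-fold.
Codon 4 GAC (Asp): third position 2-fold.
Codon 5 ACT (Thr): third position 4-fold.
Four-fold degenerate third positions: 3.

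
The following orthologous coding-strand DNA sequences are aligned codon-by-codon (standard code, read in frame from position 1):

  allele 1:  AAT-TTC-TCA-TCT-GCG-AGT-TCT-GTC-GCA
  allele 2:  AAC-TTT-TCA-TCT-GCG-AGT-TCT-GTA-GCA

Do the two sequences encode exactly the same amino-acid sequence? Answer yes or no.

yes

Codon 1: AAT Asn / AAC Asn — synonymous.
Codon 2: TTC Phe / TTT Phe — synonymous.
Codon 3: TCA Ser / TCA Ser — identical.
Codon 4: TCT Ser / TCT Ser — identical.
Codon 5: GCG Ala / GCG Ala — identical.
Codon 6: AGT Ser / AGT Ser — identical.
Codon 7: TCT Ser / TCT Ser — identical.
Codon 8: GTC Val / GTA Val — synonymous.
Codon 9: GCA Ala / GCA Ala — identical.
Nonsynonymous differences: 0 → same protein.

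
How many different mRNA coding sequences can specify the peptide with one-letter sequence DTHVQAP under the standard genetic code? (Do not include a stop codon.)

2048

Asp: 2 codons.
Thr: 4 codons.
His: 2 codons.
Val: 4 codons.
Gln: 2 codons.
Ala: 4 codons.
Pro: 4 codons.
2 × 4 × 2 × 4 × 2 × 4 × 4 = 2048.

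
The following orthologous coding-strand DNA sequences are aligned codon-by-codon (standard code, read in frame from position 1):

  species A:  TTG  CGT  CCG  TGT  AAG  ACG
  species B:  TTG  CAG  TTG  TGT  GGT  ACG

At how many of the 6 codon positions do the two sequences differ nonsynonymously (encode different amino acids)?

Codon 1: TTG Leu / TTG Leu — identical.
Codon 2: CGT Arg / CAG Gln — nonsynonymous.
Codon 3: CCG Pro / TTG Leu — nonsynonymous.
Codon 4: TGT Cys / TGT Cys — identical.
Codon 5: AAG Lys / GGT Gly — nonsynonymous.
Codon 6: ACG Thr / ACG Thr — identical.
Nonsynonymous differences: 3.

3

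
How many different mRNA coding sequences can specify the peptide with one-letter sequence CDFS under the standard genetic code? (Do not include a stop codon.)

Cys: 2 codons.
Asp: 2 codons.
Phe: 2 codons.
Ser: 6 codons.
2 × 2 × 2 × 6 = 48.

48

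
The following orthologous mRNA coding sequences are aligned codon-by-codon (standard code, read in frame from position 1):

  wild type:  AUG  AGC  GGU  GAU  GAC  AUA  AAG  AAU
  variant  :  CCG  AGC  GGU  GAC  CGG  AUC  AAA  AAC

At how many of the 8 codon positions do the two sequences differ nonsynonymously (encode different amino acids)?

Codon 1: AUG Met / CCG Pro — nonsynonymous.
Codon 2: AGC Ser / AGC Ser — identical.
Codon 3: GGU Gly / GGU Gly — identical.
Codon 4: GAU Asp / GAC Asp — synonymous.
Codon 5: GAC Asp / CGG Arg — nonsynonymous.
Codon 6: AUA Ile / AUC Ile — synonymous.
Codon 7: AAG Lys / AAA Lys — synonymous.
Codon 8: AAU Asn / AAC Asn — synonymous.
Nonsynonymous differences: 2.

2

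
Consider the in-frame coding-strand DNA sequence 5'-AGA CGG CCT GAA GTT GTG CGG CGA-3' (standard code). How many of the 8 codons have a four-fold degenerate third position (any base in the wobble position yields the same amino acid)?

6

Codon 1 AGA (Arg): third position 2-fold.
Codon 2 CGG (Arg): third position 4-fold.
Codon 3 CCT (Pro): third position 4-fold.
Codon 4 GAA (Glu): third position 2-fold.
Codon 5 GTT (Val): third position 4-fold.
Codon 6 GTG (Val): third position 4-fold.
Codon 7 CGG (Arg): third position 4-fold.
Codon 8 CGA (Arg): third position 4-fold.
Four-fold degenerate third positions: 6.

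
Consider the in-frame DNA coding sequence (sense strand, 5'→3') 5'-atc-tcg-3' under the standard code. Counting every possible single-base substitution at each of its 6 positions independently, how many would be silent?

Codon 1 (ATC, Ile): 2 synonymous substitutions.
Codon 2 (TCG, Ser): 3 synonymous substitutions.
Total: 2 + 3 = 5.

5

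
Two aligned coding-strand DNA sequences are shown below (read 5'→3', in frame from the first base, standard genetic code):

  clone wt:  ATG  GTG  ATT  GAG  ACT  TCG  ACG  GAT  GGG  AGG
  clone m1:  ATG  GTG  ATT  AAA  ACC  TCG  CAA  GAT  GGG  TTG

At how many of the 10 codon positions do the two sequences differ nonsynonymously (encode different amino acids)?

Codon 1: ATG Met / ATG Met — identical.
Codon 2: GTG Val / GTG Val — identical.
Codon 3: ATT Ile / ATT Ile — identical.
Codon 4: GAG Glu / AAA Lys — nonsynonymous.
Codon 5: ACT Thr / ACC Thr — synonymous.
Codon 6: TCG Ser / TCG Ser — identical.
Codon 7: ACG Thr / CAA Gln — nonsynonymous.
Codon 8: GAT Asp / GAT Asp — identical.
Codon 9: GGG Gly / GGG Gly — identical.
Codon 10: AGG Arg / TTG Leu — nonsynonymous.
Nonsynonymous differences: 3.

3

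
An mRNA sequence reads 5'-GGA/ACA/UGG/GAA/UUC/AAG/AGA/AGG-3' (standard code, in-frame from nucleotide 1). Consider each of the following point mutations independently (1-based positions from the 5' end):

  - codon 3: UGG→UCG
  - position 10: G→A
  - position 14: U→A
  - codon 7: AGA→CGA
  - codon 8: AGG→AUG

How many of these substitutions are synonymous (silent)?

1

Codon 3: UGG (Trp) → UCG (Ser) — missense.
Codon 4: GAA (Glu) → AAA (Lys) — missense.
Codon 5: UUC (Phe) → UAC (Tyr) — missense.
Codon 7: AGA (Arg) → CGA (Arg) — synonymous.
Codon 8: AGG (Arg) → AUG (Met) — missense.
Synonymous: 1 of 5.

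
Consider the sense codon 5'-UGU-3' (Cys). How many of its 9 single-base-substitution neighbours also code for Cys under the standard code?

1

Position 1: none → 0 synonymous.
Position 2: none → 0 synonymous.
Position 3: UGC → 1 synonymous.
Total: 0 + 0 + 1 = 1.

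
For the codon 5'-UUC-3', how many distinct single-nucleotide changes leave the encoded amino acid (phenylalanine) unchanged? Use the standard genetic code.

1

Position 1: none → 0 synonymous.
Position 2: none → 0 synonymous.
Position 3: UUU → 1 synonymous.
Total: 0 + 0 + 1 = 1.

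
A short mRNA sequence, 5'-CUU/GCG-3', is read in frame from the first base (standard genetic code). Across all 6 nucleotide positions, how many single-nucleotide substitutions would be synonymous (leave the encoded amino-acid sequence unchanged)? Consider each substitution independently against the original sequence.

6

Codon 1 (CUU, Leu): 3 synonymous substitutions.
Codon 2 (GCG, Ala): 3 synonymous substitutions.
Total: 3 + 3 = 6.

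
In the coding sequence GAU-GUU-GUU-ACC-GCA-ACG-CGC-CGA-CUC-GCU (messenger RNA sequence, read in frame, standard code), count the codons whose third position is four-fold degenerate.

9

Codon 1 GAU (Asp): third position 2-fold.
Codon 2 GUU (Val): third position 4-fold.
Codon 3 GUU (Val): third position 4-fold.
Codon 4 ACC (Thr): third position 4-fold.
Codon 5 GCA (Ala): third position 4-fold.
Codon 6 ACG (Thr): third position 4-fold.
Codon 7 CGC (Arg): third position 4-fold.
Codon 8 CGA (Arg): third position 4-fold.
Codon 9 CUC (Leu): third position 4-fold.
Codon 10 GCU (Ala): third position 4-fold.
Four-fold degenerate third positions: 9.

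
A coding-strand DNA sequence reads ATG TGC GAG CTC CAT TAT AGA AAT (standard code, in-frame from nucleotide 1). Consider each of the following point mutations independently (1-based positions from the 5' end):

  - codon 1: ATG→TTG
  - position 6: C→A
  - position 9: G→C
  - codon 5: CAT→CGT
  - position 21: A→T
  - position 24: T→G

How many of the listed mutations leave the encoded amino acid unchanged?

Codon 1: ATG (Met) → TTG (Leu) — missense.
Codon 2: TGC (Cys) → TGA (Stop) — nonsense.
Codon 3: GAG (Glu) → GAC (Asp) — missense.
Codon 5: CAT (His) → CGT (Arg) — missense.
Codon 7: AGA (Arg) → AGT (Ser) — missense.
Codon 8: AAT (Asn) → AAG (Lys) — missense.
Synonymous: 0 of 6.

0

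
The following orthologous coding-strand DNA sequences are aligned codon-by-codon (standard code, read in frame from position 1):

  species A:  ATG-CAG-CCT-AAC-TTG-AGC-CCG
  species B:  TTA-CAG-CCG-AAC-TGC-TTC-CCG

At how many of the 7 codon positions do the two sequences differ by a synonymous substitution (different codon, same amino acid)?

1

Codon 1: ATG Met / TTA Leu — nonsynonymous.
Codon 2: CAG Gln / CAG Gln — identical.
Codon 3: CCT Pro / CCG Pro — synonymous.
Codon 4: AAC Asn / AAC Asn — identical.
Codon 5: TTG Leu / TGC Cys — nonsynonymous.
Codon 6: AGC Ser / TTC Phe — nonsynonymous.
Codon 7: CCG Pro / CCG Pro — identical.
Synonymous differences: 1.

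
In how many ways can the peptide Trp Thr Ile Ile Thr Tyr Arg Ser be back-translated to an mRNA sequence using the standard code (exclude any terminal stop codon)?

10368

Trp: 1 codon.
Thr: 4 codons.
Ile: 3 codons.
Ile: 3 codons.
Thr: 4 codons.
Tyr: 2 codons.
Arg: 6 codons.
Ser: 6 codons.
1 × 4 × 3 × 3 × 4 × 2 × 6 × 6 = 10368.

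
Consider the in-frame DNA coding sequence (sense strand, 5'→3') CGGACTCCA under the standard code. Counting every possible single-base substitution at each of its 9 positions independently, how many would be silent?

Codon 1 (CGG, Arg): 4 synonymous substitutions.
Codon 2 (ACT, Thr): 3 synonymous substitutions.
Codon 3 (CCA, Pro): 3 synonymous substitutions.
Total: 4 + 3 + 3 = 10.

10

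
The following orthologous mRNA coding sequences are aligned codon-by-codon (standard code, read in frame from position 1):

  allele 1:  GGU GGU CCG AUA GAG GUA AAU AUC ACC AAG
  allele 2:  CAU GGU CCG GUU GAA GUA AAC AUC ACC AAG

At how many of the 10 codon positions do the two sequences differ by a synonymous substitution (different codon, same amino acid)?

Codon 1: GGU Gly / CAU His — nonsynonymous.
Codon 2: GGU Gly / GGU Gly — identical.
Codon 3: CCG Pro / CCG Pro — identical.
Codon 4: AUA Ile / GUU Val — nonsynonymous.
Codon 5: GAG Glu / GAA Glu — synonymous.
Codon 6: GUA Val / GUA Val — identical.
Codon 7: AAU Asn / AAC Asn — synonymous.
Codon 8: AUC Ile / AUC Ile — identical.
Codon 9: ACC Thr / ACC Thr — identical.
Codon 10: AAG Lys / AAG Lys — identical.
Synonymous differences: 2.

2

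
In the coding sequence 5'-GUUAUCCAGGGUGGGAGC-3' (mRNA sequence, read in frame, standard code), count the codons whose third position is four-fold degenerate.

3

Codon 1 GUU (Val): third position 4-fold.
Codon 2 AUC (Ile): third position 3-fold.
Codon 3 CAG (Gln): third position 2-fold.
Codon 4 GGU (Gly): third position 4-fold.
Codon 5 GGG (Gly): third position 4-fold.
Codon 6 AGC (Ser): third position 2-fold.
Four-fold degenerate third positions: 3.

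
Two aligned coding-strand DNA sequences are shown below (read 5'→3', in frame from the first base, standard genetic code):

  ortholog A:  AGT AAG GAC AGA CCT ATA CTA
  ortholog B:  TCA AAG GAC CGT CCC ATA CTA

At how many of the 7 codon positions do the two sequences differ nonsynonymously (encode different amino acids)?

Codon 1: AGT Ser / TCA Ser — synonymous.
Codon 2: AAG Lys / AAG Lys — identical.
Codon 3: GAC Asp / GAC Asp — identical.
Codon 4: AGA Arg / CGT Arg — synonymous.
Codon 5: CCT Pro / CCC Pro — synonymous.
Codon 6: ATA Ile / ATA Ile — identical.
Codon 7: CTA Leu / CTA Leu — identical.
Nonsynonymous differences: 0.

0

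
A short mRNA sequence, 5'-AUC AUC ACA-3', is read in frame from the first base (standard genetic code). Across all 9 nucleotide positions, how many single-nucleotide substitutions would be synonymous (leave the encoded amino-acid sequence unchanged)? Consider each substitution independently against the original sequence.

Codon 1 (AUC, Ile): 2 synonymous substitutions.
Codon 2 (AUC, Ile): 2 synonymous substitutions.
Codon 3 (ACA, Thr): 3 synonymous substitutions.
Total: 2 + 2 + 3 = 7.

7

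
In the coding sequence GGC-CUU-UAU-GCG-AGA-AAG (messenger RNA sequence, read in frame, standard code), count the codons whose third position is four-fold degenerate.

Codon 1 GGC (Gly): third position 4-fold.
Codon 2 CUU (Leu): third position 4-fold.
Codon 3 UAU (Tyr): third position 2-fold.
Codon 4 GCG (Ala): third position 4-fold.
Codon 5 AGA (Arg): third position 2-fold.
Codon 6 AAG (Lys): third position 2-fold.
Four-fold degenerate third positions: 3.

3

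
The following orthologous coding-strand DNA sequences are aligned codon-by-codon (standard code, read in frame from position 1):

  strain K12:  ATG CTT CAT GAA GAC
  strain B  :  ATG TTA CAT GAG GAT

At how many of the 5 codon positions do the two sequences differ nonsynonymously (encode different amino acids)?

Codon 1: ATG Met / ATG Met — identical.
Codon 2: CTT Leu / TTA Leu — synonymous.
Codon 3: CAT His / CAT His — identical.
Codon 4: GAA Glu / GAG Glu — synonymous.
Codon 5: GAC Asp / GAT Asp — synonymous.
Nonsynonymous differences: 0.

0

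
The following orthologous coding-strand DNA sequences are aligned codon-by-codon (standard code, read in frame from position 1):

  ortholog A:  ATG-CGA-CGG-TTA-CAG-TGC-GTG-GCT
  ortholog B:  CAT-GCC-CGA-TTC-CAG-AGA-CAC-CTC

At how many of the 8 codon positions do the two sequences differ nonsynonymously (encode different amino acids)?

Codon 1: ATG Met / CAT His — nonsynonymous.
Codon 2: CGA Arg / GCC Ala — nonsynonymous.
Codon 3: CGG Arg / CGA Arg — synonymous.
Codon 4: TTA Leu / TTC Phe — nonsynonymous.
Codon 5: CAG Gln / CAG Gln — identical.
Codon 6: TGC Cys / AGA Arg — nonsynonymous.
Codon 7: GTG Val / CAC His — nonsynonymous.
Codon 8: GCT Ala / CTC Leu — nonsynonymous.
Nonsynonymous differences: 6.

6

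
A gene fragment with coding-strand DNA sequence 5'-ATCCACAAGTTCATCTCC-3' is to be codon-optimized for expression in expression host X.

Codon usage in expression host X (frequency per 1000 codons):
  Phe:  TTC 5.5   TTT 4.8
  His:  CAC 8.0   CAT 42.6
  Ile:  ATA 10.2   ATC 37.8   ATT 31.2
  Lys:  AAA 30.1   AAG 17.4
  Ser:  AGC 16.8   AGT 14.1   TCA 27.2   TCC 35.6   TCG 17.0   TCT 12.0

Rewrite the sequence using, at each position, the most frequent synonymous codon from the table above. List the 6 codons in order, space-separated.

Codon 1 (Ile): best is ATC at 37.8.
Codon 2 (His): best is CAT at 42.6.
Codon 3 (Lys): best is AAA at 30.1.
Codon 4 (Phe): best is TTC at 5.5.
Codon 5 (Ile): best is ATC at 37.8.
Codon 6 (Ser): best is TCC at 35.6.

ATC CAT AAA TTC ATC TCC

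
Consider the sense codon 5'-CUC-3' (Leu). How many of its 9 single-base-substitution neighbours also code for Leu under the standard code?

3

Position 1: none → 0 synonymous.
Position 2: none → 0 synonymous.
Position 3: CUU, CUA, CUG → 3 synonymous.
Total: 0 + 0 + 3 = 3.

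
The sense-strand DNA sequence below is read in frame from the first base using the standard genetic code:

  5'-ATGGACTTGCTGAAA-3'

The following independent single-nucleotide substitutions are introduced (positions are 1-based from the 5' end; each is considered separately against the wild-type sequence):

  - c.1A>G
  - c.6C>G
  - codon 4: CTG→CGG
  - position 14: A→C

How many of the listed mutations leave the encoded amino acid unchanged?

Codon 1: ATG (Met) → GTG (Val) — missense.
Codon 2: GAC (Asp) → GAG (Glu) — missense.
Codon 4: CTG (Leu) → CGG (Arg) — missense.
Codon 5: AAA (Lys) → ACA (Thr) — missense.
Synonymous: 0 of 4.

0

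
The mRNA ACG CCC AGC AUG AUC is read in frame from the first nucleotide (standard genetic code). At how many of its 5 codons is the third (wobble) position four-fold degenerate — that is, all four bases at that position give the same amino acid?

Codon 1 ACG (Thr): third position 4-fold.
Codon 2 CCC (Pro): third position 4-fold.
Codon 3 AGC (Ser): third position 2-fold.
Codon 4 AUG (Met): third position 1-fold.
Codon 5 AUC (Ile): third position 3-fold.
Four-fold degenerate third positions: 2.

2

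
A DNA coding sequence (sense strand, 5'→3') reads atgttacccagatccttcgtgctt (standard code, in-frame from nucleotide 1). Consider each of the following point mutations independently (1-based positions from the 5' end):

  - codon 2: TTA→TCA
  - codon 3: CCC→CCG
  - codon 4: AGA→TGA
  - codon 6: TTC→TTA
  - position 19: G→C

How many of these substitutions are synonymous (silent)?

1

Codon 2: TTA (Leu) → TCA (Ser) — missense.
Codon 3: CCC (Pro) → CCG (Pro) — synonymous.
Codon 4: AGA (Arg) → TGA (Stop) — nonsense.
Codon 6: TTC (Phe) → TTA (Leu) — missense.
Codon 7: GTG (Val) → CTG (Leu) — missense.
Synonymous: 1 of 5.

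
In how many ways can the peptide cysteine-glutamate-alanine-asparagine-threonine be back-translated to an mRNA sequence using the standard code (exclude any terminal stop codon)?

128

Cys: 2 codons.
Glu: 2 codons.
Ala: 4 codons.
Asn: 2 codons.
Thr: 4 codons.
2 × 2 × 4 × 2 × 4 = 128.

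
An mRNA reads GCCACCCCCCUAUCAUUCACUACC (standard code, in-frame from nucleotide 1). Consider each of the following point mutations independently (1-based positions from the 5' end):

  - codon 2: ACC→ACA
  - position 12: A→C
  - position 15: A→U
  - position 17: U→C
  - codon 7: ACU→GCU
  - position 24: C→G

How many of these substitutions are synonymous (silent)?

4

Codon 2: ACC (Thr) → ACA (Thr) — synonymous.
Codon 4: CUA (Leu) → CUC (Leu) — synonymous.
Codon 5: UCA (Ser) → UCU (Ser) — synonymous.
Codon 6: UUC (Phe) → UCC (Ser) — missense.
Codon 7: ACU (Thr) → GCU (Ala) — missense.
Codon 8: ACC (Thr) → ACG (Thr) — synonymous.
Synonymous: 4 of 6.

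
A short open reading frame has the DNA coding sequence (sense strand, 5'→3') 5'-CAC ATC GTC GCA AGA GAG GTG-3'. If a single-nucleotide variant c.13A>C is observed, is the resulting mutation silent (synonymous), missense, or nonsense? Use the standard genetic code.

silent

Position 13 falls in codon 5: AGA → Arg.
After the substitution the codon is CGA → Arg.
Both encode Arg, so the change is synonymous.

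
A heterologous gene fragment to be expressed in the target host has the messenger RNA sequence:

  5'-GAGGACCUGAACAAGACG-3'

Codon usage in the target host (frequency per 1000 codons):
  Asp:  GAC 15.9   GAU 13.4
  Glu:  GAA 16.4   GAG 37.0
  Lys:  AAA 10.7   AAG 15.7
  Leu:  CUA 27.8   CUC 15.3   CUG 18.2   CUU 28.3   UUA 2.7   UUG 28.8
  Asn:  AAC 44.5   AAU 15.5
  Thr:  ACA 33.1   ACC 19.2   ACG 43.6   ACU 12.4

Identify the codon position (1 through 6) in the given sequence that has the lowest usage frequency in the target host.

5

Codon 1 GAG (Glu): 37.0 per 1000.
Codon 2 GAC (Asp): 15.9 per 1000.
Codon 3 CUG (Leu): 18.2 per 1000.
Codon 4 AAC (Asn): 44.5 per 1000.
Codon 5 AAG (Lys): 15.7 per 1000.
Codon 6 ACG (Thr): 43.6 per 1000.
Lowest frequency is 15.7 at codon 5.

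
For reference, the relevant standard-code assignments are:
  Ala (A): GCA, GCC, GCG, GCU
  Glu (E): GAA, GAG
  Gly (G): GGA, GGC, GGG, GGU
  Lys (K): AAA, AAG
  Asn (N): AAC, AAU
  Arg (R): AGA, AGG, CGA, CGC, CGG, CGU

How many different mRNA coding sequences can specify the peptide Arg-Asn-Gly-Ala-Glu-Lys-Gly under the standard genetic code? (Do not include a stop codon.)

3072

Arg: 6 codons.
Asn: 2 codons.
Gly: 4 codons.
Ala: 4 codons.
Glu: 2 codons.
Lys: 2 codons.
Gly: 4 codons.
6 × 2 × 4 × 4 × 2 × 2 × 4 = 3072.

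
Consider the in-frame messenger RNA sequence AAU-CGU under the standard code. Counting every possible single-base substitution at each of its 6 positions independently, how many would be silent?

4

Codon 1 (AAU, Asn): 1 synonymous substitution.
Codon 2 (CGU, Arg): 3 synonymous substitutions.
Total: 1 + 3 = 4.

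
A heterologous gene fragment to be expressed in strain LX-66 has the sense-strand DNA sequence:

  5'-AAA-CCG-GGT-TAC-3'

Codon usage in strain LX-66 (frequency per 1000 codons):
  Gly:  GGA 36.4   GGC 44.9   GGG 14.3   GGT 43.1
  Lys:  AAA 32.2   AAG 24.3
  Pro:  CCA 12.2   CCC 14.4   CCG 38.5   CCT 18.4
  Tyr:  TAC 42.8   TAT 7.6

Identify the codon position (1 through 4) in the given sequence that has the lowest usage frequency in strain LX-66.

1

Codon 1 AAA (Lys): 32.2 per 1000.
Codon 2 CCG (Pro): 38.5 per 1000.
Codon 3 GGT (Gly): 43.1 per 1000.
Codon 4 TAC (Tyr): 42.8 per 1000.
Lowest frequency is 32.2 at codon 1.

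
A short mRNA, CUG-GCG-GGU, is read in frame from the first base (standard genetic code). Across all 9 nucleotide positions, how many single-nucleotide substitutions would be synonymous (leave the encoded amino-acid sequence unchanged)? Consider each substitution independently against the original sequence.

10

Codon 1 (CUG, Leu): 4 synonymous substitutions.
Codon 2 (GCG, Ala): 3 synonymous substitutions.
Codon 3 (GGU, Gly): 3 synonymous substitutions.
Total: 4 + 3 + 3 = 10.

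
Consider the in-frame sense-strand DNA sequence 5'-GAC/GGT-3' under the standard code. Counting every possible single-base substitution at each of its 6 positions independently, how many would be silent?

Codon 1 (GAC, Asp): 1 synonymous substitution.
Codon 2 (GGT, Gly): 3 synonymous substitutions.
Total: 1 + 3 = 4.

4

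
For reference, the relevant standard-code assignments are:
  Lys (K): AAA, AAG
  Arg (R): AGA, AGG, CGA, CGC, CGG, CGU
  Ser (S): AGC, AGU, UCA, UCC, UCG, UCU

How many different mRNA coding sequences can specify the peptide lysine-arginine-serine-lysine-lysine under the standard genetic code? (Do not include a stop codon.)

Lys: 2 codons.
Arg: 6 codons.
Ser: 6 codons.
Lys: 2 codons.
Lys: 2 codons.
2 × 6 × 6 × 2 × 2 = 288.

288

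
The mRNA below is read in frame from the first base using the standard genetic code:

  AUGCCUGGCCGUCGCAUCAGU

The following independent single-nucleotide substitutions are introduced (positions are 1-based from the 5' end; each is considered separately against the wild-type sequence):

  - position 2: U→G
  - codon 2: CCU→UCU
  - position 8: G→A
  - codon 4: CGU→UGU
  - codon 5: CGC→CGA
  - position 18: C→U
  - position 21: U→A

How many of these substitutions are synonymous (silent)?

2

Codon 1: AUG (Met) → AGG (Arg) — missense.
Codon 2: CCU (Pro) → UCU (Ser) — missense.
Codon 3: GGC (Gly) → GAC (Asp) — missense.
Codon 4: CGU (Arg) → UGU (Cys) — missense.
Codon 5: CGC (Arg) → CGA (Arg) — synonymous.
Codon 6: AUC (Ile) → AUU (Ile) — synonymous.
Codon 7: AGU (Ser) → AGA (Arg) — missense.
Synonymous: 2 of 7.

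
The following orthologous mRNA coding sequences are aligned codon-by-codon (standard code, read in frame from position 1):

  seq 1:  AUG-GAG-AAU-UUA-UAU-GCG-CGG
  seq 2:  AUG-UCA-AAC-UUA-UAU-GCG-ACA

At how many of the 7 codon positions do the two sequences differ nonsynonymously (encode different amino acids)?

Codon 1: AUG Met / AUG Met — identical.
Codon 2: GAG Glu / UCA Ser — nonsynonymous.
Codon 3: AAU Asn / AAC Asn — synonymous.
Codon 4: UUA Leu / UUA Leu — identical.
Codon 5: UAU Tyr / UAU Tyr — identical.
Codon 6: GCG Ala / GCG Ala — identical.
Codon 7: CGG Arg / ACA Thr — nonsynonymous.
Nonsynonymous differences: 2.

2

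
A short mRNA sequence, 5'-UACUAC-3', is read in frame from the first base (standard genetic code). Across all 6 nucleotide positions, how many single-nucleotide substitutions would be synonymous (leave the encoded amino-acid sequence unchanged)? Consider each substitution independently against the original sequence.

Codon 1 (UAC, Tyr): 1 synonymous substitution.
Codon 2 (UAC, Tyr): 1 synonymous substitution.
Total: 1 + 1 = 2.

2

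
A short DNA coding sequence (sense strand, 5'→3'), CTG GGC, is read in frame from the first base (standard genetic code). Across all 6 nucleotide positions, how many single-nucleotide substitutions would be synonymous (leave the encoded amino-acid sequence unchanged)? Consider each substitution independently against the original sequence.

7

Codon 1 (CTG, Leu): 4 synonymous substitutions.
Codon 2 (GGC, Gly): 3 synonymous substitutions.
Total: 4 + 3 = 7.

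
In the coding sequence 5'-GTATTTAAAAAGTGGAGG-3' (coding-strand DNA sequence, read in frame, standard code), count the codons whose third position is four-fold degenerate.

Codon 1 GTA (Val): third position 4-fold.
Codon 2 TTT (Phe): third position 2-fold.
Codon 3 AAA (Lys): third position 2-fold.
Codon 4 AAG (Lys): third position 2-fold.
Codon 5 TGG (Trp): third position 1-fold.
Codon 6 AGG (Arg): third position 2-fold.
Four-fold degenerate third positions: 1.

1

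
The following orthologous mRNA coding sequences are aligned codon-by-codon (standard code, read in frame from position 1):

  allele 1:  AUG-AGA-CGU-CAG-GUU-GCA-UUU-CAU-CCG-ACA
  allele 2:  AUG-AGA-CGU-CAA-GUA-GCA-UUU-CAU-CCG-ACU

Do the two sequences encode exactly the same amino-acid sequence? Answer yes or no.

yes

Codon 1: AUG Met / AUG Met — identical.
Codon 2: AGA Arg / AGA Arg — identical.
Codon 3: CGU Arg / CGU Arg — identical.
Codon 4: CAG Gln / CAA Gln — synonymous.
Codon 5: GUU Val / GUA Val — synonymous.
Codon 6: GCA Ala / GCA Ala — identical.
Codon 7: UUU Phe / UUU Phe — identical.
Codon 8: CAU His / CAU His — identical.
Codon 9: CCG Pro / CCG Pro — identical.
Codon 10: ACA Thr / ACU Thr — synonymous.
Nonsynonymous differences: 0 → same protein.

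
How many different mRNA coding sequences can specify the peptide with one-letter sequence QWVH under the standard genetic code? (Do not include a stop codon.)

16

Gln: 2 codons.
Trp: 1 codon.
Val: 4 codons.
His: 2 codons.
2 × 1 × 4 × 2 = 16.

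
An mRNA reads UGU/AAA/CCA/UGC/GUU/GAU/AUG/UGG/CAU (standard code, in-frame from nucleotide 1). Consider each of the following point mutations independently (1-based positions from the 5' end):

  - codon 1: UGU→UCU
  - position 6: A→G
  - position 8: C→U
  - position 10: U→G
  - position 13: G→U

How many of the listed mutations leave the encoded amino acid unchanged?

1

Codon 1: UGU (Cys) → UCU (Ser) — missense.
Codon 2: AAA (Lys) → AAG (Lys) — synonymous.
Codon 3: CCA (Pro) → CUA (Leu) — missense.
Codon 4: UGC (Cys) → GGC (Gly) — missense.
Codon 5: GUU (Val) → UUU (Phe) — missense.
Synonymous: 1 of 5.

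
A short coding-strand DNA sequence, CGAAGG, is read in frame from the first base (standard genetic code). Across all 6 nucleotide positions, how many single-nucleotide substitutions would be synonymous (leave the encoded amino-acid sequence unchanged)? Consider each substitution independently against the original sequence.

6

Codon 1 (CGA, Arg): 4 synonymous substitutions.
Codon 2 (AGG, Arg): 2 synonymous substitutions.
Total: 4 + 2 = 6.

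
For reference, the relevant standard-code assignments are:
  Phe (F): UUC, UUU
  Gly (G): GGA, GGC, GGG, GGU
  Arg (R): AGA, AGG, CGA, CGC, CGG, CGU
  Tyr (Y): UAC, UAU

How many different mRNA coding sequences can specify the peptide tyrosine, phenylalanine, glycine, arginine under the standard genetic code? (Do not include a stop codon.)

Tyr: 2 codons.
Phe: 2 codons.
Gly: 4 codons.
Arg: 6 codons.
2 × 2 × 4 × 6 = 96.

96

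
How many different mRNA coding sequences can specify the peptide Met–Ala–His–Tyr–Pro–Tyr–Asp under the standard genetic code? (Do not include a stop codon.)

Met: 1 codon.
Ala: 4 codons.
His: 2 codons.
Tyr: 2 codons.
Pro: 4 codons.
Tyr: 2 codons.
Asp: 2 codons.
1 × 4 × 2 × 2 × 4 × 2 × 2 = 256.

256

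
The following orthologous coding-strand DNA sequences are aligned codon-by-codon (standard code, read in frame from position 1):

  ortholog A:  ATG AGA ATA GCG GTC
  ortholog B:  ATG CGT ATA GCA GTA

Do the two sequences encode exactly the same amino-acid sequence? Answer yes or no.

yes

Codon 1: ATG Met / ATG Met — identical.
Codon 2: AGA Arg / CGT Arg — synonymous.
Codon 3: ATA Ile / ATA Ile — identical.
Codon 4: GCG Ala / GCA Ala — synonymous.
Codon 5: GTC Val / GTA Val — synonymous.
Nonsynonymous differences: 0 → same protein.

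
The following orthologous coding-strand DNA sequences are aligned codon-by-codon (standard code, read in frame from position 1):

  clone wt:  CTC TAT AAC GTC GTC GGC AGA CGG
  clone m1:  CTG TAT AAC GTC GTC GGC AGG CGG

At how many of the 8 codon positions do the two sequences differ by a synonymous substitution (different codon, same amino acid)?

Codon 1: CTC Leu / CTG Leu — synonymous.
Codon 2: TAT Tyr / TAT Tyr — identical.
Codon 3: AAC Asn / AAC Asn — identical.
Codon 4: GTC Val / GTC Val — identical.
Codon 5: GTC Val / GTC Val — identical.
Codon 6: GGC Gly / GGC Gly — identical.
Codon 7: AGA Arg / AGG Arg — synonymous.
Codon 8: CGG Arg / CGG Arg — identical.
Synonymous differences: 2.

2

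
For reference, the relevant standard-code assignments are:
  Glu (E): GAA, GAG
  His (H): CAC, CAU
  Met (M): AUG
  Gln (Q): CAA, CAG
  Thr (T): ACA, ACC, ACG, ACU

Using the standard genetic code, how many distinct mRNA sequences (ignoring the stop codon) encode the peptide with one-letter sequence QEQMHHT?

Gln: 2 codons.
Glu: 2 codons.
Gln: 2 codons.
Met: 1 codon.
His: 2 codons.
His: 2 codons.
Thr: 4 codons.
2 × 2 × 2 × 1 × 2 × 2 × 4 = 128.

128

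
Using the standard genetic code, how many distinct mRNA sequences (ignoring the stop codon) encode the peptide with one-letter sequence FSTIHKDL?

6912

Phe: 2 codons.
Ser: 6 codons.
Thr: 4 codons.
Ile: 3 codons.
His: 2 codons.
Lys: 2 codons.
Asp: 2 codons.
Leu: 6 codons.
2 × 6 × 4 × 3 × 2 × 2 × 2 × 6 = 6912.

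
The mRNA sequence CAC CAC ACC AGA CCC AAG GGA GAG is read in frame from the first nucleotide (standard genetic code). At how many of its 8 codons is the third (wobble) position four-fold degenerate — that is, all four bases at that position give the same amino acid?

3

Codon 1 CAC (His): third position 2-fold.
Codon 2 CAC (His): third position 2-fold.
Codon 3 ACC (Thr): third position 4-fold.
Codon 4 AGA (Arg): third position 2-fold.
Codon 5 CCC (Pro): third position 4-fold.
Codon 6 AAG (Lys): third position 2-fold.
Codon 7 GGA (Gly): third position 4-fold.
Codon 8 GAG (Glu): third position 2-fold.
Four-fold degenerate third positions: 3.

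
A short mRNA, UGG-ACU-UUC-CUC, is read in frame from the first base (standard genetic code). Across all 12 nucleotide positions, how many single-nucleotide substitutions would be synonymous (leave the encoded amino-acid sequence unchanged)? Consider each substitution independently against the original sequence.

Codon 1 (UGG, Trp): 0 synonymous substitutions.
Codon 2 (ACU, Thr): 3 synonymous substitutions.
Codon 3 (UUC, Phe): 1 synonymous substitution.
Codon 4 (CUC, Leu): 3 synonymous substitutions.
Total: 0 + 3 + 1 + 3 = 7.

7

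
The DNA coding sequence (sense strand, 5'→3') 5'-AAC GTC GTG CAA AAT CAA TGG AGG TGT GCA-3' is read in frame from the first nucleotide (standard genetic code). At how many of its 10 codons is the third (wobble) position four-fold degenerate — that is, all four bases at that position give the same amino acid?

3

Codon 1 AAC (Asn): third position 2-fold.
Codon 2 GTC (Val): third position 4-fold.
Codon 3 GTG (Val): third position 4-fold.
Codon 4 CAA (Gln): third position 2-fold.
Codon 5 AAT (Asn): third position 2-fold.
Codon 6 CAA (Gln): third position 2-fold.
Codon 7 TGG (Trp): third position 1-fold.
Codon 8 AGG (Arg): third position 2-fold.
Codon 9 TGT (Cys): third position 2-fold.
Codon 10 GCA (Ala): third position 4-fold.
Four-fold degenerate third positions: 3.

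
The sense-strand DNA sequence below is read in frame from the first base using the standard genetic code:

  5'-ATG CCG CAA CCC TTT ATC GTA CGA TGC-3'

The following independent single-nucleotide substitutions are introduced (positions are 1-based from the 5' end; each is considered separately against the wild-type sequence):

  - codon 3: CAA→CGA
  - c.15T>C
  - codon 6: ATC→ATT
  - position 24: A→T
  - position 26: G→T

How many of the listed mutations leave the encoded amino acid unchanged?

3

Codon 3: CAA (Gln) → CGA (Arg) — missense.
Codon 5: TTT (Phe) → TTC (Phe) — synonymous.
Codon 6: ATC (Ile) → ATT (Ile) — synonymous.
Codon 8: CGA (Arg) → CGT (Arg) — synonymous.
Codon 9: TGC (Cys) → TTC (Phe) — missense.
Synonymous: 3 of 5.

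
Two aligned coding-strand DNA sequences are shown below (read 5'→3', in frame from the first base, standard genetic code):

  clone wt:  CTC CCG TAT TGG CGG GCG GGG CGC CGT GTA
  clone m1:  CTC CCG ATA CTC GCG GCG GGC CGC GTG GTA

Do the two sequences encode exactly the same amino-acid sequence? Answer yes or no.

Codon 1: CTC Leu / CTC Leu — identical.
Codon 2: CCG Pro / CCG Pro — identical.
Codon 3: TAT Tyr / ATA Ile — nonsynonymous.
Codon 4: TGG Trp / CTC Leu — nonsynonymous.
Codon 5: CGG Arg / GCG Ala — nonsynonymous.
Codon 6: GCG Ala / GCG Ala — identical.
Codon 7: GGG Gly / GGC Gly — synonymous.
Codon 8: CGC Arg / CGC Arg — identical.
Codon 9: CGT Arg / GTG Val — nonsynonymous.
Codon 10: GTA Val / GTA Val — identical.
Nonsynonymous differences: 4 → different protein.

no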